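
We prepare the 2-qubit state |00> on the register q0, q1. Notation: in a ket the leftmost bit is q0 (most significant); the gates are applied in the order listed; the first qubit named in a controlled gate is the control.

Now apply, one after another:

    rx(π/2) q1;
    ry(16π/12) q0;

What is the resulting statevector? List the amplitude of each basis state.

The resulting statevector has amplitude -sqrt(2)/4 on |00>, sqrt(2)*I/4 on |01>, sqrt(6)/4 on |10>, -sqrt(6)*I/4 on |11>.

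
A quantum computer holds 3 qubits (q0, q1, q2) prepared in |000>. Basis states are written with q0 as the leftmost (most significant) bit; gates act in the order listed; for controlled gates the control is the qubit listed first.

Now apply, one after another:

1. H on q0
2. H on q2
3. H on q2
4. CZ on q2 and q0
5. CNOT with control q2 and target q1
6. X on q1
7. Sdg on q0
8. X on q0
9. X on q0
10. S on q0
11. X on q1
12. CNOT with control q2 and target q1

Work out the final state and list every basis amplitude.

The resulting statevector has amplitude sqrt(2)/2 on |000>, sqrt(2)/2 on |100>, and 0 on every other basis state. Key observation: gates 5-12 undo each other exactly, leaving only the rest of the circuit to track.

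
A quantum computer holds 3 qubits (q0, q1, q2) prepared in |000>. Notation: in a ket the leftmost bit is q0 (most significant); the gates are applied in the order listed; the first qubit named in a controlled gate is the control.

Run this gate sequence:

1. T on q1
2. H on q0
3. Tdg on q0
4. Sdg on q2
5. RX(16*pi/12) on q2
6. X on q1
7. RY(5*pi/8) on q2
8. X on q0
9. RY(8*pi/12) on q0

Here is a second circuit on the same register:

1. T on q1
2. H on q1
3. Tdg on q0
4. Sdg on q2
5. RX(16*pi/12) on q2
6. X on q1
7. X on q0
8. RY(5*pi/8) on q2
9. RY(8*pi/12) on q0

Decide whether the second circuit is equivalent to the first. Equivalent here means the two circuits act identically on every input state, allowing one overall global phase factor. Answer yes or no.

No, they are not equivalent — no single phase factor reconciles the two unitaries.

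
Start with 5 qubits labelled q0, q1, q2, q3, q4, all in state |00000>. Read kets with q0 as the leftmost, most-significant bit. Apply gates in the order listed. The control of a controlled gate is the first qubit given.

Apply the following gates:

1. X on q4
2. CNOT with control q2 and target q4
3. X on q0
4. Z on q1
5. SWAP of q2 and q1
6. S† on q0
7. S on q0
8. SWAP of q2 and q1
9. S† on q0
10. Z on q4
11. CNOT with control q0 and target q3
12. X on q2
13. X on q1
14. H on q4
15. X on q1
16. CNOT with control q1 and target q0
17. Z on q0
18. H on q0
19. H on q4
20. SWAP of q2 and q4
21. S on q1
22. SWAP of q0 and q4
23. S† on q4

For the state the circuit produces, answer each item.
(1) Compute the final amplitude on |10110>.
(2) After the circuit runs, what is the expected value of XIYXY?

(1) |10110> carries amplitude -sqrt(2)*I/2 in the final state. Key observation: the block from step 5 through step 8 cancels to the identity and can be dropped.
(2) The expectation value of XIYXY is 0.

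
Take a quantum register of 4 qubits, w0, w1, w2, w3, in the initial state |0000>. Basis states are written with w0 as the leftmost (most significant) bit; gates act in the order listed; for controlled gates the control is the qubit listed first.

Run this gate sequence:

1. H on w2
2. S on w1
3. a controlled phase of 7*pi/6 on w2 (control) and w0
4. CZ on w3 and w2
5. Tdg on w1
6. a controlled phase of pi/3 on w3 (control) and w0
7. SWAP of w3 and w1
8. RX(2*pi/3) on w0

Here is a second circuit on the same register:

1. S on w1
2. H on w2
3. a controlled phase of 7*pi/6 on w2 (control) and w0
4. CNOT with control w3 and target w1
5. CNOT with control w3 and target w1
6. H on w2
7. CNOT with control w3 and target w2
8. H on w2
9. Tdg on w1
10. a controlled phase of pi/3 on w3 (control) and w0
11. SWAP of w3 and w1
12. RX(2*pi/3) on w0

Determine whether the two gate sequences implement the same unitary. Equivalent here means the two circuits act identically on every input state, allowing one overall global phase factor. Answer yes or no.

Yes, they are equivalent — the unitaries differ by at most a global phase.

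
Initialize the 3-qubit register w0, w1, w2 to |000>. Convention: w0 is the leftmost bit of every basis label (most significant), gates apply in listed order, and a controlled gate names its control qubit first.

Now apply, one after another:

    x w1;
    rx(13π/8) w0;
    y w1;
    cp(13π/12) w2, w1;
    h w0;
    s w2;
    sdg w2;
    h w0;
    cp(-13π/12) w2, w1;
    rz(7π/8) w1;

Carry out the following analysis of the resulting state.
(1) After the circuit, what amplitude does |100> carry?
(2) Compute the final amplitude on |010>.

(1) |100> carries amplitude exp(9*I*pi/16)*sin(3*pi/16) in the final state. Key observation: gates 4-9 undo each other exactly, leaving only the rest of the circuit to track.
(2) The amplitude on |010> is 0.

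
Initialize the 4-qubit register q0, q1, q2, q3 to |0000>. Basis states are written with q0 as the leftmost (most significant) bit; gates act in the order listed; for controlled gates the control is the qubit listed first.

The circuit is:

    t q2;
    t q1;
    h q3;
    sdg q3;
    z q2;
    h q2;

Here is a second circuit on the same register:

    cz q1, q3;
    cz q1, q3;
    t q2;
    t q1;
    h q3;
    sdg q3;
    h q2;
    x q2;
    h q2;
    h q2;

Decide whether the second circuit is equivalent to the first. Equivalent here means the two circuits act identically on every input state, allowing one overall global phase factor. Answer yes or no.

Yes — the two circuits implement the same unitary up to a global phase.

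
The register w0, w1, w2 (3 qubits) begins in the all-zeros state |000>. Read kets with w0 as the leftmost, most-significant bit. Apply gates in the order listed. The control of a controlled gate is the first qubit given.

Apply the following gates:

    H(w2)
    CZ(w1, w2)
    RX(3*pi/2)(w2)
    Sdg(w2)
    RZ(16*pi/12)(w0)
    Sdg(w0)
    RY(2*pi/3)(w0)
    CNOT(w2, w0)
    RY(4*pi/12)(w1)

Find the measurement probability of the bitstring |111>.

The probability of measuring |111> is 1/32.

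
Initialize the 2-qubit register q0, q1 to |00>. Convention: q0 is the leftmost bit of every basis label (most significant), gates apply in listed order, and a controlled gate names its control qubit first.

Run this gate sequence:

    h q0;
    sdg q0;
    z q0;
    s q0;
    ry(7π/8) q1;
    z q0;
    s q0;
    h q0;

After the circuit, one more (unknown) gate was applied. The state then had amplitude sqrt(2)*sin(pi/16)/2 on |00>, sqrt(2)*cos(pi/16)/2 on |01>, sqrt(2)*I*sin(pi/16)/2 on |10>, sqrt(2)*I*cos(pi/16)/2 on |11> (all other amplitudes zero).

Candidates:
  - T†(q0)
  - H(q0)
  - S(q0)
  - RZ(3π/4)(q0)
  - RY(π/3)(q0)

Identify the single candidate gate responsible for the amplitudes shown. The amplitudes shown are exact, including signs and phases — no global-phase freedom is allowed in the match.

It was H(q0) that produced the state shown.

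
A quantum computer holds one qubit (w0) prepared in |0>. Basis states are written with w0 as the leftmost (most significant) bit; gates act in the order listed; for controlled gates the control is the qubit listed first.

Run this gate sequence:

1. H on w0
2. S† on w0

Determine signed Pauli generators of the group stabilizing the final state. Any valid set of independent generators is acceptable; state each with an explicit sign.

The final state is stabilized by the group generated by -Y; other independent generating sets are equally valid.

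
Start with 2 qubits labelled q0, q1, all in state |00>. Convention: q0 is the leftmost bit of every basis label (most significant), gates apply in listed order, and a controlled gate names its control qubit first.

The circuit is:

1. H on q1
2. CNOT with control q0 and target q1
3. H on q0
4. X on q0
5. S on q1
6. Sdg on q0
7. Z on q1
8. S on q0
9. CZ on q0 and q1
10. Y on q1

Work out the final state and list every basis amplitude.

The resulting statevector has amplitude -1/2 on |00>, I/2 on |01>, 1/2 on |10>, I/2 on |11>.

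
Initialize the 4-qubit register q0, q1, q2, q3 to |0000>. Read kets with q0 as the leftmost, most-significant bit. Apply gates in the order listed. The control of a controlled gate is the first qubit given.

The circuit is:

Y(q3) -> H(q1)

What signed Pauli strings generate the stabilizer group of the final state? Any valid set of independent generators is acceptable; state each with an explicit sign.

One valid set of independent stabilizer generators is +IXII, +ZIII, +IIZI, -IIIZ (any independent generating set of the same group is equally correct).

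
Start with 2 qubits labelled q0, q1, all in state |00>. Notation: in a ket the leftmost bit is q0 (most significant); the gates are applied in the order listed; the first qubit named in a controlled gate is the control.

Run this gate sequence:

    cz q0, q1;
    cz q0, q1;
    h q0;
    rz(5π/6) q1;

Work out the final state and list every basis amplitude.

The final amplitudes are -sqrt(2)*exp(7*I*pi/12)/2 on |00>, 0 on |01>, -sqrt(2)*exp(7*I*pi/12)/2 on |10>, 0 on |11>. Key observation: gates 1-2 undo each other exactly, leaving only the rest of the circuit to track.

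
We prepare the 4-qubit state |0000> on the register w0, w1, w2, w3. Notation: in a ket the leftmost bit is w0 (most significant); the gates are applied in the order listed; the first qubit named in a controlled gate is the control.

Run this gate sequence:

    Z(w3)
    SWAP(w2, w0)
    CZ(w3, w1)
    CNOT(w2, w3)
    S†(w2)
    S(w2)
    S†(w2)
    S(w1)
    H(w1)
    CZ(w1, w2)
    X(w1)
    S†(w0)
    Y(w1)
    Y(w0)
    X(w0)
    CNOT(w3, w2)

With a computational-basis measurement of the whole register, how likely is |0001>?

Outcome |0001> occurs with probability 0. Key observation: gates 6-7 undo each other exactly, leaving only the rest of the circuit to track.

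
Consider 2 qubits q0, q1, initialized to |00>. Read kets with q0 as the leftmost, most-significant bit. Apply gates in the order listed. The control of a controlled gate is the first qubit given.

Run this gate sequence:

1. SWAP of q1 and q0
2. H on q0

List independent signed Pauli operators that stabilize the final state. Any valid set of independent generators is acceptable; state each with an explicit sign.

The stabilizer group can be generated by +XI, +IZ, among other valid generating sets.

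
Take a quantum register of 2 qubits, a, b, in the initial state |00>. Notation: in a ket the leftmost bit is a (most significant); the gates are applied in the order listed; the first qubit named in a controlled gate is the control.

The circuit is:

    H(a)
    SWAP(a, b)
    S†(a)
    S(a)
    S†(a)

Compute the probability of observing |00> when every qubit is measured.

The probability of measuring |00> is 1/2.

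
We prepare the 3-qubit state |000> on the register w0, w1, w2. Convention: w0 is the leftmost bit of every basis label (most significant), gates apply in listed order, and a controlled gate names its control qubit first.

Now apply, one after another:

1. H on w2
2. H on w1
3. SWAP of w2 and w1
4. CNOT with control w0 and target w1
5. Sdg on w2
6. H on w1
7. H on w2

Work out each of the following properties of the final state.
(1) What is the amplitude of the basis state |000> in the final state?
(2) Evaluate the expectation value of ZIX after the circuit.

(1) The final state's coefficient on |000> equals 1/2 - I/2.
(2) The observable ZIX averages to 0.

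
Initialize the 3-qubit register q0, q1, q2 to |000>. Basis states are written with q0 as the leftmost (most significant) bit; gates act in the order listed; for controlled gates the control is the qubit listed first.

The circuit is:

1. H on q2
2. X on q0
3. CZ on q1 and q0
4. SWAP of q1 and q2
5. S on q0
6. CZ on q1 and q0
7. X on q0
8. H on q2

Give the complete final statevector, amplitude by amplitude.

The final amplitudes are I/2 on |000>, I/2 on |001>, -I/2 on |010>, -I/2 on |011>, 0 on |100>, 0 on |101>, 0 on |110>, 0 on |111>.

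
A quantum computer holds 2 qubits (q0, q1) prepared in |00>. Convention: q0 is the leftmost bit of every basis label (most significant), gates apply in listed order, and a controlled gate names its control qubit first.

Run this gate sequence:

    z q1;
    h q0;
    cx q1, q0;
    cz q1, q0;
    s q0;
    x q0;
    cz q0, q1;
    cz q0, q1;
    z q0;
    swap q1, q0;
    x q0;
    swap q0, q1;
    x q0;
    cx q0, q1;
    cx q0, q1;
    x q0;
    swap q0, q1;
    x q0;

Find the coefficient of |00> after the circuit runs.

The amplitude on |00> is sqrt(2)*I/2. Key observation: the block from step 11 through step 18 cancels to the identity and can be dropped.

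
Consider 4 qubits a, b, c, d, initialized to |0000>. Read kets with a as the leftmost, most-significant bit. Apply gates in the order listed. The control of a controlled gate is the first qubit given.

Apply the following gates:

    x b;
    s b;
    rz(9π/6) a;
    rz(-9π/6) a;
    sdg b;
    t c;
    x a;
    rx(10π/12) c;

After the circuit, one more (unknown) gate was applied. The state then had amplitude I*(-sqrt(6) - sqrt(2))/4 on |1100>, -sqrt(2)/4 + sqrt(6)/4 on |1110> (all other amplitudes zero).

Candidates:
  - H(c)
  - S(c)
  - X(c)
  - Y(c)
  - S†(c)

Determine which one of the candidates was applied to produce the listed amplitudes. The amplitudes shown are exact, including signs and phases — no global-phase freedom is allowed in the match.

The applied gate was X(c). Key observation: the block from step 2 through step 5 cancels to the identity and can be dropped.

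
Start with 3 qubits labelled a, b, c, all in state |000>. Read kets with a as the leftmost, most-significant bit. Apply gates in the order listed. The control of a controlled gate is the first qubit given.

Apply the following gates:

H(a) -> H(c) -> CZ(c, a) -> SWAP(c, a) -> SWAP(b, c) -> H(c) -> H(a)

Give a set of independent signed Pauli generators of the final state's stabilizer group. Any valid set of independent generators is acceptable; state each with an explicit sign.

The final state is stabilized by the group generated by +XXI, +IIX, +ZZI; other independent generating sets are equally valid.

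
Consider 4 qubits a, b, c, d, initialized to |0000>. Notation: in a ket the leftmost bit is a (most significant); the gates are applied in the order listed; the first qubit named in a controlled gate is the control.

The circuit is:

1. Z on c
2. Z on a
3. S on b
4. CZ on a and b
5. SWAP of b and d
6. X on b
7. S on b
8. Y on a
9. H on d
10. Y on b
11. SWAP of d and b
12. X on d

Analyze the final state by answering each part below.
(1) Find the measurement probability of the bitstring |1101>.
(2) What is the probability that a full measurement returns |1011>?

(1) A full measurement returns |1101> with probability 1/2.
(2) The probability of measuring |1011> is 0.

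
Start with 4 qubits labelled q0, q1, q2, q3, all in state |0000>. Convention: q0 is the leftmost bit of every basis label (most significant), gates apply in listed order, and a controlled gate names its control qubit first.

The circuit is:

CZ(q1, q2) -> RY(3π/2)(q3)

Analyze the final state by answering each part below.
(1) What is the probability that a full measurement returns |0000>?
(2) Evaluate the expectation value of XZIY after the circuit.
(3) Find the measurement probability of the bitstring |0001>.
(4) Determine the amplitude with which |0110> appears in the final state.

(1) Outcome |0000> occurs with probability 1/2.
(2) The expectation value of XZIY is 0.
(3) A full measurement returns |0001> with probability 1/2.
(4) The final state's coefficient on |0110> equals 0.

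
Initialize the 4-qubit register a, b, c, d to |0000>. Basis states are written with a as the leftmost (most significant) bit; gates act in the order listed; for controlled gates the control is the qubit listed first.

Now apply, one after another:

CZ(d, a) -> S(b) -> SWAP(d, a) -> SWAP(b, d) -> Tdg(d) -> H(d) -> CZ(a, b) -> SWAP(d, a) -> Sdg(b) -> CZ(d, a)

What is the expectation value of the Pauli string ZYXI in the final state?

The observable ZYXI averages to 0.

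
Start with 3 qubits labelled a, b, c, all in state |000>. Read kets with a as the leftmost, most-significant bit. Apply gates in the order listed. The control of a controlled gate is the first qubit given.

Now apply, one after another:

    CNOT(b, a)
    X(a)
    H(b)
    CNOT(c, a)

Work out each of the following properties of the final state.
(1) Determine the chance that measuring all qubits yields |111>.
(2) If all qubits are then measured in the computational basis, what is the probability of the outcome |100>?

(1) Outcome |111> occurs with probability 0.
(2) A full measurement returns |100> with probability 1/2.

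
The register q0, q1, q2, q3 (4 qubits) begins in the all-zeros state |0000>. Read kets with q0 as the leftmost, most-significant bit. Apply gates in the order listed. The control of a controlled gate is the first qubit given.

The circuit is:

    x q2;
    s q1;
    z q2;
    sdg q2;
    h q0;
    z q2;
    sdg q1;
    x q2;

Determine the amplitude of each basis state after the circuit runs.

After the circuit, the state carries amplitude -sqrt(2)*I/2 on |0000>, -sqrt(2)*I/2 on |1000>, and 0 on every other basis state.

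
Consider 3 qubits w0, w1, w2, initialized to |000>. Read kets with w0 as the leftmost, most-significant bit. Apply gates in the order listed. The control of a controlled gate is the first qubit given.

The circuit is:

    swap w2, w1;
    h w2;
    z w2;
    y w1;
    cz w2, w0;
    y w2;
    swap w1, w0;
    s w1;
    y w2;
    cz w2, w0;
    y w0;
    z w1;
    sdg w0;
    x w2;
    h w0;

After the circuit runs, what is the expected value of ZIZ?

The observable ZIZ averages to 0.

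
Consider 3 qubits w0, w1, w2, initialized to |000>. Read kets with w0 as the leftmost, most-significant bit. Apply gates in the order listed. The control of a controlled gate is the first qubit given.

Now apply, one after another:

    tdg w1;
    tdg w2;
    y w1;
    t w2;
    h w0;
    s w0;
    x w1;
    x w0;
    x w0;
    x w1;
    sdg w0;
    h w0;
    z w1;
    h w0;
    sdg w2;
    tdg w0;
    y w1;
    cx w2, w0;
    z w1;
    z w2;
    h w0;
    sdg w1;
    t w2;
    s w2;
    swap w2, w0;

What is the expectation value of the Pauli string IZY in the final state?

The expectation value of IZY is sqrt(2)/2. Key observation: the block from step 5 through step 12 cancels to the identity and can be dropped.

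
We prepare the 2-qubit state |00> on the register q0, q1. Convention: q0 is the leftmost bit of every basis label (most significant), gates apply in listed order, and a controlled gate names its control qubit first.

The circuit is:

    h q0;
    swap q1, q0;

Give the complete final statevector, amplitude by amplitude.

After the circuit, the state carries amplitude sqrt(2)/2 on |00>, sqrt(2)/2 on |01>, 0 on |10>, 0 on |11>.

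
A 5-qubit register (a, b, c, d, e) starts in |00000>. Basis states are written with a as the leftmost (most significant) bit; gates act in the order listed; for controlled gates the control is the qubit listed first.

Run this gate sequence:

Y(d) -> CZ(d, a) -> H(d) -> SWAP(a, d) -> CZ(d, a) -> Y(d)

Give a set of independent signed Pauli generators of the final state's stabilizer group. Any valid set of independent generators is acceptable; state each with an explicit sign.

One valid set of independent stabilizer generators is -XIIII, +IZIII, +IIZII, -IIIZI, +IIIIZ (any independent generating set of the same group is equally correct).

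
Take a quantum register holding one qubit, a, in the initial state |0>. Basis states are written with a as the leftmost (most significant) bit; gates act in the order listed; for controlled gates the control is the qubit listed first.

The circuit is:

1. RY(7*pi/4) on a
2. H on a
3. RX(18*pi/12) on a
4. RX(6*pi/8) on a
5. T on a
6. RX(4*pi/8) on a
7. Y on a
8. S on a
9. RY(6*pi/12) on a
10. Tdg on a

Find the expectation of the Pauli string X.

The observable X averages to -sqrt(2)/2.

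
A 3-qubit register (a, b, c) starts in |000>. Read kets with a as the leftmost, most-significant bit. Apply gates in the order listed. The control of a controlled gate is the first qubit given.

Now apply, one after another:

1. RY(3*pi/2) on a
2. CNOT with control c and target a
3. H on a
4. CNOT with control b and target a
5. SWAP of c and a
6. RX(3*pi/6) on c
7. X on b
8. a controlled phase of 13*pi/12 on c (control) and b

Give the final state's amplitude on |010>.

The final state's coefficient on |010> equals sqrt(2)*I/2.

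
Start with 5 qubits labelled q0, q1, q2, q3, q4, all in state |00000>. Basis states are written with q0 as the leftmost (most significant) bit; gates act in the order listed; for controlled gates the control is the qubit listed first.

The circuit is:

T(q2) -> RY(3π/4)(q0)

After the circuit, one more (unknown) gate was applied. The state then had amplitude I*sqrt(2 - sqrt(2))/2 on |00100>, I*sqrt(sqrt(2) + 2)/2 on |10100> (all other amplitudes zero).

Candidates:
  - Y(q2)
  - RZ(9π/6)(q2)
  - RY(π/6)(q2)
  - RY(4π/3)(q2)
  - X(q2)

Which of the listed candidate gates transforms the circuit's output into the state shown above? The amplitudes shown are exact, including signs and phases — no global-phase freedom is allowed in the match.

The applied gate was Y(q2).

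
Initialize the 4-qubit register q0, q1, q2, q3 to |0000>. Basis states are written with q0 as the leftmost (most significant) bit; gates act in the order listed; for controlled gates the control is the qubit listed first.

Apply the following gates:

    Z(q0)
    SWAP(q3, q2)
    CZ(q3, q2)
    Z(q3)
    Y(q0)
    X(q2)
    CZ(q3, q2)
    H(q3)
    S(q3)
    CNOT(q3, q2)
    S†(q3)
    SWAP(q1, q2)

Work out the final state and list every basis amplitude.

The final amplitudes are sqrt(2)*I/2 on |1001>, sqrt(2)*I/2 on |1100>, and 0 on every other basis state.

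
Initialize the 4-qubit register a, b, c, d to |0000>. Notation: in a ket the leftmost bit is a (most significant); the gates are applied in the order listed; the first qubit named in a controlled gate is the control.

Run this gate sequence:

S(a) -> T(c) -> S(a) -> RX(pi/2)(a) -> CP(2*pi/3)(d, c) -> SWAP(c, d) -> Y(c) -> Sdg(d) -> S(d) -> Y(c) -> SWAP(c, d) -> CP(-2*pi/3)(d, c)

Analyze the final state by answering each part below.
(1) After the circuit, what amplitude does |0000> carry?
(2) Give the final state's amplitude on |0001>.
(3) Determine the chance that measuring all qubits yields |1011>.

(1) The final state's coefficient on |0000> equals sqrt(2)/2. Key observation: the block from step 5 through step 12 cancels to the identity and can be dropped.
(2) The amplitude on |0001> is 0.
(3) Outcome |1011> occurs with probability 0.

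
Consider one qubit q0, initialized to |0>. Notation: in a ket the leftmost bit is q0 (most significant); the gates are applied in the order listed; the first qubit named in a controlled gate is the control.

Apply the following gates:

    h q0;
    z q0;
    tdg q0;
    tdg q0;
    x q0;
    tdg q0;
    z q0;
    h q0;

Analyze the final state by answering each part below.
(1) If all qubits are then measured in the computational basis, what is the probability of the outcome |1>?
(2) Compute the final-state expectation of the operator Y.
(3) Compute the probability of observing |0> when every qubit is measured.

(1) Outcome |1> occurs with probability 1/2 - sqrt(2)/4.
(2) The expectation value of Y is -sqrt(2)/2.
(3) Outcome |0> occurs with probability sqrt(2)/4 + 1/2.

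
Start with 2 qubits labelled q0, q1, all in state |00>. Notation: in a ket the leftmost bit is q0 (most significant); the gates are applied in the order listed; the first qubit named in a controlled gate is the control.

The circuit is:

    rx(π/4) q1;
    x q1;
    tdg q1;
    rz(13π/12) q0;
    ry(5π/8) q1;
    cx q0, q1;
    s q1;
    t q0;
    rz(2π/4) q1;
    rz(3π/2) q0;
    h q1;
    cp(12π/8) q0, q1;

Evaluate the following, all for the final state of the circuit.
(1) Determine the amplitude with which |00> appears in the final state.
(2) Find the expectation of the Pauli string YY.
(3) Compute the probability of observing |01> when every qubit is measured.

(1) |00> carries amplitude -sqrt(2)*sqrt(sqrt(2)/4 + 1/2)*exp(5*I*pi/24)*sin(5*pi/16)/2 + sqrt(2)*I*sqrt(sqrt(2)/4 + 1/2)*exp(17*I*pi/24)*cos(5*pi/16)/2 - sqrt(2)*I*sqrt(1/2 - sqrt(2)/4)*exp(11*I*pi/24)*cos(5*pi/16)/2 + sqrt(2)*sqrt(1/2 - sqrt(2)/4)*exp(23*I*pi/24)*sin(5*pi/16)/2 in the final state.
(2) The expectation value of YY is 0.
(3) A full measurement returns |01> with probability -sqrt(2)*sin(5*pi/16)*cos(5*pi/16)/2 + cos(5*pi/16)**2/2 + sin(5*pi/16)**2/2 + sqrt(1/2 - sqrt(2)/4)*sqrt(sqrt(2)/4 + 1/2)*exp(-3*I*pi/4)*sin(5*pi/16)**2/2 + sqrt(1/2 - sqrt(2)/4)*sqrt(sqrt(2)/4 + 1/2)*exp(-I*pi/4)*cos(5*pi/16)**2/2 + sqrt(1/2 - sqrt(2)/4)*sqrt(sqrt(2)/4 + 1/2)*exp(I*pi/4)*cos(5*pi/16)**2/2 + sqrt(1/2 - sqrt(2)/4)*sqrt(sqrt(2)/4 + 1/2)*exp(3*I*pi/4)*sin(5*pi/16)**2/2.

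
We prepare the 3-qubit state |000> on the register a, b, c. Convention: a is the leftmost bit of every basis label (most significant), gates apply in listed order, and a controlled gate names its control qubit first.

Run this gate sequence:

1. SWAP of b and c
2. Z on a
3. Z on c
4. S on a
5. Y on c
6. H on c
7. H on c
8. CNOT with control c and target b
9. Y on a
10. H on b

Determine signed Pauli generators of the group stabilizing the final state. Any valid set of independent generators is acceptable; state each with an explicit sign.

One valid set of independent stabilizer generators is -IXI, -ZII, -IIZ (any independent generating set of the same group is equally correct). Key observation: steps 6-7 multiply out to the identity, so the circuit reduces to the remaining gates.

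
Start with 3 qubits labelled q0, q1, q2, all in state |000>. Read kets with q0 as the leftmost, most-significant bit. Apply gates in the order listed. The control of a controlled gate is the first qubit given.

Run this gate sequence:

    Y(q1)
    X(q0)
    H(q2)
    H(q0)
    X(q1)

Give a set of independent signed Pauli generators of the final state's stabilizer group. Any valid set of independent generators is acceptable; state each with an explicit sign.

The final state is stabilized by the group generated by -XII, +IIX, +IZI; other independent generating sets are equally valid.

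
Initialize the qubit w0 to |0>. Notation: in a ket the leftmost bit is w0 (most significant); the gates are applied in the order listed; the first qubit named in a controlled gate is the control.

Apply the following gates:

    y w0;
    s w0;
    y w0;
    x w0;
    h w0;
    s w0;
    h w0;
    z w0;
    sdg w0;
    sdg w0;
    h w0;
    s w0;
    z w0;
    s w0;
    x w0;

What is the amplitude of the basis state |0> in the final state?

|0> carries amplitude sqrt(2)/2 in the final state.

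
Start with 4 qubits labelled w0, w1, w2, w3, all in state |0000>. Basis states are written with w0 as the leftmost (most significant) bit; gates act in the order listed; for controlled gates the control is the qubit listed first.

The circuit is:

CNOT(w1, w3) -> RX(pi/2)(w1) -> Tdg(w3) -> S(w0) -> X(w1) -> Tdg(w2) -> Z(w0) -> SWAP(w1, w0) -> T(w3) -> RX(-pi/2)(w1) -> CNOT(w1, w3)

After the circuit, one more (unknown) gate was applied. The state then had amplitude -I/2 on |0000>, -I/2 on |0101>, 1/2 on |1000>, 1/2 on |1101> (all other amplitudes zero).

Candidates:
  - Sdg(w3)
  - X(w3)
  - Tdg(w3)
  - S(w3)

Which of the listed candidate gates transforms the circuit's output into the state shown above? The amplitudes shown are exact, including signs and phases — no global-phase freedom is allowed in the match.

It was Sdg(w3) that produced the state shown.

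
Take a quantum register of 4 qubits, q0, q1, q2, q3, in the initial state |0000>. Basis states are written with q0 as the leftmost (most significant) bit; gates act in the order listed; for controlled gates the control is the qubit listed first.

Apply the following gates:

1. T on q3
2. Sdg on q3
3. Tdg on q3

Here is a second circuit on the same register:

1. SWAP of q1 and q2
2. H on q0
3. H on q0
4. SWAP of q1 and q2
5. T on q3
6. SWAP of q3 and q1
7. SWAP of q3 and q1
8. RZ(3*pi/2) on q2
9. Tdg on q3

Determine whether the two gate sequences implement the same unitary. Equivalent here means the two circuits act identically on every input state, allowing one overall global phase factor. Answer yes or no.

No — the two circuits implement different unitaries, even allowing a global phase.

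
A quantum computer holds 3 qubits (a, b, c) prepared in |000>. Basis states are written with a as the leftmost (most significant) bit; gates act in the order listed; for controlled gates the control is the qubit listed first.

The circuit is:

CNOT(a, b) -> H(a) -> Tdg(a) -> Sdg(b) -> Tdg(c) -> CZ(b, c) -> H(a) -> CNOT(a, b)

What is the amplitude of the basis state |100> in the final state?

The final state's coefficient on |100> equals 0.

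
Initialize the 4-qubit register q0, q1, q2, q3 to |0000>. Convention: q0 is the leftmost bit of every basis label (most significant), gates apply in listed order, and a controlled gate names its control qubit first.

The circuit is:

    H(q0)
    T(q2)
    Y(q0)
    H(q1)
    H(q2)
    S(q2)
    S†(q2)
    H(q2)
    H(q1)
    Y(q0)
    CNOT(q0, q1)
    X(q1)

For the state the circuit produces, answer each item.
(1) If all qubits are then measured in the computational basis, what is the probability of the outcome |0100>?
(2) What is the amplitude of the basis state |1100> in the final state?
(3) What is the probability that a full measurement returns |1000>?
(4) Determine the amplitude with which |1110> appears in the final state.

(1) A full measurement returns |0100> with probability 1/2. Key observation: gates 3-10 undo each other exactly, leaving only the rest of the circuit to track.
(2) |1100> carries amplitude 0 in the final state.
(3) The probability of measuring |1000> is 1/2.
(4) The final state's coefficient on |1110> equals 0.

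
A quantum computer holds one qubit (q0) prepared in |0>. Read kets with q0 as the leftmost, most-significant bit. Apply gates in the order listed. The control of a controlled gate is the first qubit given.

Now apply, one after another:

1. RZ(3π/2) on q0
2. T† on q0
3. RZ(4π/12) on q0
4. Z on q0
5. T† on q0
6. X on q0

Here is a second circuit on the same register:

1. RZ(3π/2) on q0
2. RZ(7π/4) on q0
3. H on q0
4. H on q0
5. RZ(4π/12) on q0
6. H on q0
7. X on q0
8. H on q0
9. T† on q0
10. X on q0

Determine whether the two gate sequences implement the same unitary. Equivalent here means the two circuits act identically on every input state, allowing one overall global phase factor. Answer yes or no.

Yes, they are equivalent — the unitaries differ by at most a global phase.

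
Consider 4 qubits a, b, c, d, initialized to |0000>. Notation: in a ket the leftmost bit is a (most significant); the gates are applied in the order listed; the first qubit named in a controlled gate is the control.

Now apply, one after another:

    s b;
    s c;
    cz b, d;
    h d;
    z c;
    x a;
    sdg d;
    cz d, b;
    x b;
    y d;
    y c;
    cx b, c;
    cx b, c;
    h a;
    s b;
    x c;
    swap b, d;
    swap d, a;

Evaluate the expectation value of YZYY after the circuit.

The observable YZYY averages to 0.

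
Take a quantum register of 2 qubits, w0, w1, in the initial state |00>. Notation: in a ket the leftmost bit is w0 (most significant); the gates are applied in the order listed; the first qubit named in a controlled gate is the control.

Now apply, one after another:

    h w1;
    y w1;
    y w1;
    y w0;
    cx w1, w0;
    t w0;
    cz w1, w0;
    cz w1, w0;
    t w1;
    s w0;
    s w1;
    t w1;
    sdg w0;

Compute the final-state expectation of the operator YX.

The expectation value of YX is -sqrt(2)/2.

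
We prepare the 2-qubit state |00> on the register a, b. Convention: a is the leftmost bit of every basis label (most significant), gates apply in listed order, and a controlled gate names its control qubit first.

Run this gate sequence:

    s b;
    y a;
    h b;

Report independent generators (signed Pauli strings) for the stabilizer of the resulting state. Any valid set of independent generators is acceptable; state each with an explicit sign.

One valid set of independent stabilizer generators is +IX, -ZI (any independent generating set of the same group is equally correct).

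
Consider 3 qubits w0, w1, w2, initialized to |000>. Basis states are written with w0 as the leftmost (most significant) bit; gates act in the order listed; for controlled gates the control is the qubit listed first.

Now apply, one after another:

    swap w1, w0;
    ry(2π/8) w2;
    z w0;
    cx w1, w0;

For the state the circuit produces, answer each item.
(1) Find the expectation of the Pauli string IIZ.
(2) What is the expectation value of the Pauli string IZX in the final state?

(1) In the final state, IIZ has expectation sqrt(2)/2.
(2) The expectation value of IZX is sqrt(2)/2.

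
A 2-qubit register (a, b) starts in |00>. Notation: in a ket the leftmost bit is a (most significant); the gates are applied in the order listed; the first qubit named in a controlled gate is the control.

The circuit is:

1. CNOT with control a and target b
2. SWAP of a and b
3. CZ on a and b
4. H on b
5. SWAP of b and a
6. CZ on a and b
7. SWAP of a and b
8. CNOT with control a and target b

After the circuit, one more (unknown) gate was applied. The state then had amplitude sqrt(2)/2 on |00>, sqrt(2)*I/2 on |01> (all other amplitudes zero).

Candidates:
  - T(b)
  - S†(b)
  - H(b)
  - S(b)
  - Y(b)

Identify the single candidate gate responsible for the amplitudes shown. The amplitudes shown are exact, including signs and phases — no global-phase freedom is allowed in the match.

It was S(b) that produced the state shown.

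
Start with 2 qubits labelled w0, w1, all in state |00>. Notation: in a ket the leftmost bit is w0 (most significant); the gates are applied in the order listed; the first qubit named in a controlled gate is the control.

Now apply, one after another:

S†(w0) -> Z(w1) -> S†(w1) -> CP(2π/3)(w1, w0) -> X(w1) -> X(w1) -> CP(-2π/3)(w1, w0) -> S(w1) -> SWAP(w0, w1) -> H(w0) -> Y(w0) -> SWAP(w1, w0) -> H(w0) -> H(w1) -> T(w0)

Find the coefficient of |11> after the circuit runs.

|11> carries amplitude -sqrt(2)*exp(3*I*pi/4)/2 in the final state. Key observation: steps 3-8 multiply out to the identity, so the circuit reduces to the remaining gates.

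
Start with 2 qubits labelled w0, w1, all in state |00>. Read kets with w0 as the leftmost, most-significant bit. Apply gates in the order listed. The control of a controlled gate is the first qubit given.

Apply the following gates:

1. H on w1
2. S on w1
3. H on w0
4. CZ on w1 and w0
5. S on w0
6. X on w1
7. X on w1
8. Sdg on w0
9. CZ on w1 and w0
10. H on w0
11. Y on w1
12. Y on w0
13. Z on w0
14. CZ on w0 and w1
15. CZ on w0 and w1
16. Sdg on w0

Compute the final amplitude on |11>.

|11> carries amplitude -sqrt(2)*I/2 in the final state. Key observation: steps 3-10 multiply out to the identity, so the circuit reduces to the remaining gates.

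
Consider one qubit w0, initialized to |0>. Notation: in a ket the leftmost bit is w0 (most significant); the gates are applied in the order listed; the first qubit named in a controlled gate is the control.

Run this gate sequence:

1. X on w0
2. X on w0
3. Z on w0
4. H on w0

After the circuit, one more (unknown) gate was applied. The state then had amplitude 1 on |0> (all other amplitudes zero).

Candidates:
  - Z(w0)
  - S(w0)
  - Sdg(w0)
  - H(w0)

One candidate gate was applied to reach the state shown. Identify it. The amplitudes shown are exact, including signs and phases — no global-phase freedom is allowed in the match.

The applied gate was H(w0). Key observation: steps 1-2 multiply out to the identity, so the circuit reduces to the remaining gates.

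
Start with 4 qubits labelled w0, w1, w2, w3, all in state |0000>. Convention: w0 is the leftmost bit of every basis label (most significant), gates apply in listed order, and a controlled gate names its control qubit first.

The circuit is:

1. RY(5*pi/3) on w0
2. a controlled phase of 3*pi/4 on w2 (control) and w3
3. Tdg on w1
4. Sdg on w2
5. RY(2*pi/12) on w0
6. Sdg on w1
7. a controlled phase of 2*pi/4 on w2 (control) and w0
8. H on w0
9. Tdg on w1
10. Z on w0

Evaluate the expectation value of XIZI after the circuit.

In the final state, XIZI has expectation -sqrt(3)/2.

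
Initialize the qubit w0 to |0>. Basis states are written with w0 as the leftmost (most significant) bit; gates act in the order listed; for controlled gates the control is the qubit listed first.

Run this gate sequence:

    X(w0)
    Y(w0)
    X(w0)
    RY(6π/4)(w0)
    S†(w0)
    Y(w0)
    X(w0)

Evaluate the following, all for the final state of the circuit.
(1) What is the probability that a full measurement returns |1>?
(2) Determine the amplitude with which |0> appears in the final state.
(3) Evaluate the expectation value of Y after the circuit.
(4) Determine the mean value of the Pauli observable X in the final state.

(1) Outcome |1> occurs with probability 1/2.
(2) The amplitude on |0> is -sqrt(2)/2.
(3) The expectation value of Y is 1.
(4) The observable X averages to 0.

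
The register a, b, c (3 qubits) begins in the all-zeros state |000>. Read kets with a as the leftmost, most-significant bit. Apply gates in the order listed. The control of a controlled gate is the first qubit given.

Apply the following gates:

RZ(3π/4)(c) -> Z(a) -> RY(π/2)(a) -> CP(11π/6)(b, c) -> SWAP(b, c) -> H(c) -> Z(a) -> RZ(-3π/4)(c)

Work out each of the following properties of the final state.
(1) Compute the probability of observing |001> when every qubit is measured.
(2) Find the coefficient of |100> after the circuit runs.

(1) The probability of measuring |001> is 1/4.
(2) |100> carries amplitude -1/2 in the final state.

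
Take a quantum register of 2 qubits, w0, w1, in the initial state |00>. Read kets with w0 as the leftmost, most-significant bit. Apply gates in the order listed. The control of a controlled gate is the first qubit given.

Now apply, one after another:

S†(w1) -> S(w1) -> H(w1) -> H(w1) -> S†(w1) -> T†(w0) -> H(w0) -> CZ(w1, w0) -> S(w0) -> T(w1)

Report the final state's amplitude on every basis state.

The resulting statevector has amplitude sqrt(2)/2 on |00>, 0 on |01>, sqrt(2)*I/2 on |10>, 0 on |11>. Key observation: steps 2-5 multiply out to the identity, so the circuit reduces to the remaining gates.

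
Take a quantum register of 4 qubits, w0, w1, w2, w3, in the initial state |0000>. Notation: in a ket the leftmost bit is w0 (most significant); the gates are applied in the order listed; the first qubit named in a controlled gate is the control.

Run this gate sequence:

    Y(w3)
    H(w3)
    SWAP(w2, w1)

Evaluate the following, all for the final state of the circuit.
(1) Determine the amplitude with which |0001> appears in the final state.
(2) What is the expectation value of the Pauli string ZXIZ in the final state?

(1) The amplitude on |0001> is -sqrt(2)*I/2.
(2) The expectation value of ZXIZ is 0.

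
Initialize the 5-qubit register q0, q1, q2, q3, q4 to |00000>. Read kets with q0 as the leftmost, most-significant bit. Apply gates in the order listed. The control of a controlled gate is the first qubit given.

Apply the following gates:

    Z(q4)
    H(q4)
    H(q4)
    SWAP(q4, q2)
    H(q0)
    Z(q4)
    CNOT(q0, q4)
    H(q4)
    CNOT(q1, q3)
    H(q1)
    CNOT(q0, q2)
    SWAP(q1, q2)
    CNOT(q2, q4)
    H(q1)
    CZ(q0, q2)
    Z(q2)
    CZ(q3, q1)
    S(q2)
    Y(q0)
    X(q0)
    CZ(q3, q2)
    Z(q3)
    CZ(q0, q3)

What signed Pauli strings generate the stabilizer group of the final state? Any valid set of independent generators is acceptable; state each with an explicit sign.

One valid set of independent stabilizer generators is -XZIIZ, +ZXIII, -IIYII, +ZIIIX, +IIIZI (any independent generating set of the same group is equally correct).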